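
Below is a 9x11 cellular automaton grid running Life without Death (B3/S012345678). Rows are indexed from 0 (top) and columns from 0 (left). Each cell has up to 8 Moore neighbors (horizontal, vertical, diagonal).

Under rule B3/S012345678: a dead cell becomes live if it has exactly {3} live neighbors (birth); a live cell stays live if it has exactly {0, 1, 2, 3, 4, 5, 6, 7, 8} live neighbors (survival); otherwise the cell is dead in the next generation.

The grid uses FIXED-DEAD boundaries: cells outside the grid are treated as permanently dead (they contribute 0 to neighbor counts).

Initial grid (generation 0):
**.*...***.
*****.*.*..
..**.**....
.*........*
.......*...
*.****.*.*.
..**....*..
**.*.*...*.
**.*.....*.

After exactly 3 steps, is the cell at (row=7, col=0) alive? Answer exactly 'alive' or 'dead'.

Answer: alive

Derivation:
Simulating step by step:
Generation 0 (given above): 39 live cells
Generation 1: 59 live cells
**.**..***.
*****.*.**.
*.**.***...
.**...*...*
.****.***..
********.*.
*.**.**.**.
**.*.*..**.
**.**....*.
Generation 2: 70 live cells
**.***.***.
*****.*.**.
*.**.*****.
***...*.*.*
.****.****.
********.*.
*.**.**.***
**.*.******
**.**...**.
Generation 3: 77 live cells
**.*******.
*****.*.***
*.**.******
***...*.*.*
.****.*****
********.*.
*.**.**.***
**.*.******
**.****.***

Cell (7,0) at generation 3: 1 -> alive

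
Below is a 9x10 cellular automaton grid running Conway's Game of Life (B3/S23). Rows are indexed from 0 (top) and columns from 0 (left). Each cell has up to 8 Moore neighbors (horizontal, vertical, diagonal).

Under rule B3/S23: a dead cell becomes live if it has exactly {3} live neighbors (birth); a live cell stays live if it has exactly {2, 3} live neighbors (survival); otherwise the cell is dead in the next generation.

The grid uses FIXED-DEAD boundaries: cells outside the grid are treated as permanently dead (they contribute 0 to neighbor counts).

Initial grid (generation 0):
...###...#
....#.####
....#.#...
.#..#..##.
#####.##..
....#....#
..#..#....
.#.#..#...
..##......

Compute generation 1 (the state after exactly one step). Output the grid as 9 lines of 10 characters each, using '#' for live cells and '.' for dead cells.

Answer: ...#####.#
......####
...##.#..#
##..#...#.
###.#.##..
....#.#...
..####....
.#.##.....
..##......

Derivation:
Simulating step by step:
Generation 0 (given above): 31 live cells
Generation 1: 35 live cells
(generation 1 grid is the final answer)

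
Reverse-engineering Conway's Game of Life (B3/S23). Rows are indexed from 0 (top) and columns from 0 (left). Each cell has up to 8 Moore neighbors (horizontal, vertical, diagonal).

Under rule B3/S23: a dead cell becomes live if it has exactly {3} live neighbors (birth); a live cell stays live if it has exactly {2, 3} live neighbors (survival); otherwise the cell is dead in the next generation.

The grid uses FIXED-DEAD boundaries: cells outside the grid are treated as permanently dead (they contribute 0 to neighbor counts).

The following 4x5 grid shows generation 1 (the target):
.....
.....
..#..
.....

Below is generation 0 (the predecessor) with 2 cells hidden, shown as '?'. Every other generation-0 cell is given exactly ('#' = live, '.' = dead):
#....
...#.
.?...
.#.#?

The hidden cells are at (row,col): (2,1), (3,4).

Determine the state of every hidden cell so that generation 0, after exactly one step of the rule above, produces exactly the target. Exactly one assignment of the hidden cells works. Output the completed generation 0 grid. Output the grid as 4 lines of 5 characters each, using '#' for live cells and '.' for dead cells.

Hidden generation-0 cells (in order): (2,1), (3,4).
A hidden cell only influences target cells in its own 3x3 neighborhood. Try each of the 2^2 = 4 assignments, step the completed generation 0 forward once under B3/S23, and compare with the target:
  (2,1)=. (3,4)=. -> step reproduces the target at every cell -> ACCEPT
  (2,1)=. (3,4)=# -> step gives (2,3)='#' but target has '.' -> reject
  (2,1)=# (3,4)=. -> step gives (2,2)='.' but target has '#' -> reject
  (2,1)=# (3,4)=# -> step gives (2,2)='.' but target has '#' -> reject
Unique solution: (2,1)=dead, (3,4)=dead.
Check: live-neighbor counts of every cell in the completed generation 0:
01111
11101
11322
10201
Applying B3/S23 to generation 0 with these counts gives:
.....
.....
..#..
.....
which matches the target exactly.

Answer: #....
...#.
.....
.#.#.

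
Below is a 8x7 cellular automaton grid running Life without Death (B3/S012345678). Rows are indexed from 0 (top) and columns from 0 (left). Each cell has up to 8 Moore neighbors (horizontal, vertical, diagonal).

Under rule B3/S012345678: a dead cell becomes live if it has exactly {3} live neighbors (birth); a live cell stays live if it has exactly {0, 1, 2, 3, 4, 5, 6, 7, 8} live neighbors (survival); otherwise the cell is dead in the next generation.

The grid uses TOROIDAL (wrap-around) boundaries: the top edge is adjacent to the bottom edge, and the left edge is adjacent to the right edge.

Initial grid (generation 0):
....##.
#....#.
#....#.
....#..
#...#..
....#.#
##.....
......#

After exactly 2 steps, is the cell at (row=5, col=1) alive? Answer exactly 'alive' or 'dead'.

Answer: alive

Derivation:
Simulating step by step:
Generation 0 (given above): 14 live cells
Generation 1: 24 live cells
....##.
#....#.
#...##.
....###
#..##..
.#..###
##...##
#....##
Generation 2: 29 live cells
#...##.
#....#.
#...##.
#...###
#..##..
.######
##...##
##...##

Cell (5,1) at generation 2: 1 -> alive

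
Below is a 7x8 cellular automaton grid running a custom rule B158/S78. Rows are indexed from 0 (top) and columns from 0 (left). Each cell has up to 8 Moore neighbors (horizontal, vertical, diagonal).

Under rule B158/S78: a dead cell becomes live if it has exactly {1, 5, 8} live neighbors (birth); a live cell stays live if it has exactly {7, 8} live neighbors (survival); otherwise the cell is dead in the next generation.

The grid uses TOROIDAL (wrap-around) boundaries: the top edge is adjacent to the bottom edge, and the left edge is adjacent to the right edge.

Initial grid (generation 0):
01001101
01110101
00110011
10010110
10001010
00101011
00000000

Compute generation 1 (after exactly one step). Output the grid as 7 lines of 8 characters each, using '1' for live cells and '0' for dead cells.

Simulating step by step:
Generation 0 (given above): 24 live cells
Generation 1: 3 live cells
(generation 1 grid is the final answer)

Answer: 00000000
10001000
00001000
00000000
00000000
00000000
00000000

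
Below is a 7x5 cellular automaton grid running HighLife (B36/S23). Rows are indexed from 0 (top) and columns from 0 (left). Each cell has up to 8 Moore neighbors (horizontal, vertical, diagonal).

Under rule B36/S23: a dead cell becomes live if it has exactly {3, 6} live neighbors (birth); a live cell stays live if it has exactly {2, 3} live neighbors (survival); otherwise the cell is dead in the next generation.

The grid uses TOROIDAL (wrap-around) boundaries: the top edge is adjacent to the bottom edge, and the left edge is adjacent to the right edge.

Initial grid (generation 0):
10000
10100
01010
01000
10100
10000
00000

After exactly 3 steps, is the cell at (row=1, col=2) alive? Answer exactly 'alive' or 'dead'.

Simulating step by step:
Generation 0 (given above): 9 live cells
Generation 1: 10 live cells
01000
10101
11000
11000
10000
01000
00000
Generation 2: 7 live cells
11000
00101
00100
00001
10000
00000
00000
Generation 3: 5 live cells
11000
10110
00000
00000
00000
00000
00000

Cell (1,2) at generation 3: 1 -> alive

Answer: alive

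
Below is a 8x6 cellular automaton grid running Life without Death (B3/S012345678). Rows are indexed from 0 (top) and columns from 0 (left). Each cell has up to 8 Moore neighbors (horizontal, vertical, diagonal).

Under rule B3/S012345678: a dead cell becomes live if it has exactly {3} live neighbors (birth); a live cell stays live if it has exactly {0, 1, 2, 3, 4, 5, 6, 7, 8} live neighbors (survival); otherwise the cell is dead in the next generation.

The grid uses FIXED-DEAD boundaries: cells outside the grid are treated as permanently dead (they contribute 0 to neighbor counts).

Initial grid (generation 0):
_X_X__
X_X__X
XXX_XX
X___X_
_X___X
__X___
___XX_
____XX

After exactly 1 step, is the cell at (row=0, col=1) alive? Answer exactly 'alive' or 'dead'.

Answer: alive

Derivation:
Simulating step by step:
Generation 0 (given above): 19 live cells
Generation 1: 26 live cells
_XXX__
X_X__X
XXX_XX
X_XXX_
_X___X
__XXX_
___XXX
___XXX

Cell (0,1) at generation 1: 1 -> alive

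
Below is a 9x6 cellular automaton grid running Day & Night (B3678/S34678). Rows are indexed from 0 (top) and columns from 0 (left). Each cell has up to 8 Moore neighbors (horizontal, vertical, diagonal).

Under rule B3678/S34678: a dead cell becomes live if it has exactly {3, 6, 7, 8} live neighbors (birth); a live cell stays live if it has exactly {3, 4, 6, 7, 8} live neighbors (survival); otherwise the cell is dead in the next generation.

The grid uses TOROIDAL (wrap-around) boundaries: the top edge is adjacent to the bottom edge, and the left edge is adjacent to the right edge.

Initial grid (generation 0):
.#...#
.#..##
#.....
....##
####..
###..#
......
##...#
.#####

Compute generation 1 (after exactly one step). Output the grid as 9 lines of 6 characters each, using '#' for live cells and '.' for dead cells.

Simulating step by step:
Generation 0 (given above): 24 live cells
Generation 1: 25 live cells
(generation 1 grid is the final answer)

Answer: ##..##
.....#
#.....
..##.#
..##..
#.##..
#.#...
##.#.#
###.##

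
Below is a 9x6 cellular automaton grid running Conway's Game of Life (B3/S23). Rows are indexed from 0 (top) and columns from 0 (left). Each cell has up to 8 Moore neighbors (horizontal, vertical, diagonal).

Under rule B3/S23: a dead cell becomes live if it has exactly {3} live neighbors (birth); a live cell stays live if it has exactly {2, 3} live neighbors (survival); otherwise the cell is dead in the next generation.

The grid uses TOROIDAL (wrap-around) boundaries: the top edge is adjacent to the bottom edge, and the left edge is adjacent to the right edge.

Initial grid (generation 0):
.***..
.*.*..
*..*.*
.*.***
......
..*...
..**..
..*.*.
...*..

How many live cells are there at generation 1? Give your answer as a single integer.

Simulating step by step:
Generation 0 (given above): 18 live cells
Generation 1: 22 live cells
.*.**.
.*.*..
.*.*.*
..**.*
..***.
..**..
.**...
..*.*.
.*..*.
Population at generation 1: 22

Answer: 22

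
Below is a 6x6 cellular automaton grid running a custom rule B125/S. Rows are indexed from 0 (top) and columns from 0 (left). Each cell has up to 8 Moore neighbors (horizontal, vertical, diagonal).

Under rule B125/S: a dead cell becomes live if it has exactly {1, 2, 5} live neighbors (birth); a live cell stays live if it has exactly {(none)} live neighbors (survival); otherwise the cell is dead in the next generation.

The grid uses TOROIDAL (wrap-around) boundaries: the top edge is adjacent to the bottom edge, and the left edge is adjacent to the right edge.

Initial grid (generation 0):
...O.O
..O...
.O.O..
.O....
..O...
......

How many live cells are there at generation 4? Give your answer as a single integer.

Simulating step by step:
Generation 0 (given above): 7 live cells
Generation 1: 21 live cells
OOO.O.
OO...O
O...O.
O..OO.
OO.O..
OOOOOO
Generation 2: 3 live cells
...O..
......
..O...
.....O
......
......
Generation 3: 22 live cells
..O.O.
.OOOO.
OO.OOO
OOOOO.
O...OO
..OOO.
Generation 4: 6 live cells
O.....
.....O
......
......
.OO...
O....O
Population at generation 4: 6

Answer: 6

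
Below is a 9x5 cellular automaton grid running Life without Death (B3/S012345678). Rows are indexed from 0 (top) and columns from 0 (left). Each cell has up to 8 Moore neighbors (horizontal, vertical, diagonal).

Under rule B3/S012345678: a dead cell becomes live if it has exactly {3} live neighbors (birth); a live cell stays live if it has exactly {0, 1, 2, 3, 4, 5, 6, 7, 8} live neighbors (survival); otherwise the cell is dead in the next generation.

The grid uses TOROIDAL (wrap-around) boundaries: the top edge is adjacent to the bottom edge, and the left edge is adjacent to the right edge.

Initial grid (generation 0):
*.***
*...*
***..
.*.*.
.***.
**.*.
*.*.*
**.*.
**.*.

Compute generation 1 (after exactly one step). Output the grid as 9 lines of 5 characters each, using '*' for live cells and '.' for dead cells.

Answer: *.***
*...*
****.
.*.**
.***.
**.*.
*.*.*
**.*.
**.*.

Derivation:
Simulating step by step:
Generation 0 (given above): 26 live cells
Generation 1: 28 live cells
(generation 1 grid is the final answer)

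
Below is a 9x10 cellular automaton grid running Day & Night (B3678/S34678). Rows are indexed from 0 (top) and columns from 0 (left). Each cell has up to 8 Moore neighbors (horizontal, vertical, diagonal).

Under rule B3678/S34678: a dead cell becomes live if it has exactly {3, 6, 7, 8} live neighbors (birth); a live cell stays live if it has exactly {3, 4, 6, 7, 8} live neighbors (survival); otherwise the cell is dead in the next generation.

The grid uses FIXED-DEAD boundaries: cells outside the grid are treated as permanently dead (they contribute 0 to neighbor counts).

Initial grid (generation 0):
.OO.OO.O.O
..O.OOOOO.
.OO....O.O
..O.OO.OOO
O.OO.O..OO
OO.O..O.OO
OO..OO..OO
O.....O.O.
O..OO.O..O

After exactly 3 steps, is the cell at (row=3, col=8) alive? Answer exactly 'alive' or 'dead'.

Simulating step by step:
Generation 0 (given above): 48 live cells
Generation 1: 36 live cells
....OO.O..
..O.OO.O.O
.OO...O.OO
..O.O..OOO
..OO.O..O.
O..O......
OOO..OO.OO
O..O....O.
.....O.O..
Generation 2: 42 live cells
...OOO..O.
.O..OO.O..
.OO.O.O.OO
..O..OOO.O
.OOO...OOO
...O.OOOOO
OOOOO..O..
..O.OO..OO
..........
Generation 3: 32 live cells
....OOO...
.......O.O
.OO.OO..O.
....OOO.OO
..OO..OOOO
O.O...O.OO
.OO....OO.
..O.O.....
..........

Cell (3,8) at generation 3: 1 -> alive

Answer: alive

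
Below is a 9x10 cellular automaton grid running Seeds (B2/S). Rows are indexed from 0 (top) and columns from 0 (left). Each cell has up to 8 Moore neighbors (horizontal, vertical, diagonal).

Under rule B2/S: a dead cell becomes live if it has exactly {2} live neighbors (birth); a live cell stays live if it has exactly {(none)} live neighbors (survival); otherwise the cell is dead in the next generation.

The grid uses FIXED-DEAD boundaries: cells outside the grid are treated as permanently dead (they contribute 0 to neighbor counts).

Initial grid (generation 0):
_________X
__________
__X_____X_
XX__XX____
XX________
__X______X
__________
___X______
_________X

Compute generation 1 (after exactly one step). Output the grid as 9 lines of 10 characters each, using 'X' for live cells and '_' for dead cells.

Simulating step by step:
Generation 0 (given above): 13 live cells
Generation 1: 13 live cells
(generation 1 grid is the final answer)

Answer: __________
________XX
X__XXX____
___X______
___XXX____
X_________
__XX______
__________
__________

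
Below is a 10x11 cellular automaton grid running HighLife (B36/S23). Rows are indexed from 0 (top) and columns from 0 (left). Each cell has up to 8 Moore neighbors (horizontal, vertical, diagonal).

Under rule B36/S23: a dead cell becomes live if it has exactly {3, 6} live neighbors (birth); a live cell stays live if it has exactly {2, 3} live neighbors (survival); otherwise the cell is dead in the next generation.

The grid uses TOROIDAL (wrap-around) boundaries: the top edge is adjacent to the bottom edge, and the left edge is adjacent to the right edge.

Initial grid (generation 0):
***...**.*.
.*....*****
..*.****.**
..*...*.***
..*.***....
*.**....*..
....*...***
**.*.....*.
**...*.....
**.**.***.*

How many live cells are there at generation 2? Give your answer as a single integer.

Answer: 34

Derivation:
Simulating step by step:
Generation 0 (given above): 51 live cells
Generation 1: 38 live cells
...*......*
...*.......
.***.......
.**.....*.*
..*.***.*.*
.**....**.*
....*...*..
.**.*...**.
...*.*****.
...**...**.
Generation 2: 34 live cells
..**.....*.
...**......
**.*.......
....**.*...
.....**.***
***.*.*.*..
*..........
..*.*.*....
.....**...*
..**.**...*
Population at generation 2: 34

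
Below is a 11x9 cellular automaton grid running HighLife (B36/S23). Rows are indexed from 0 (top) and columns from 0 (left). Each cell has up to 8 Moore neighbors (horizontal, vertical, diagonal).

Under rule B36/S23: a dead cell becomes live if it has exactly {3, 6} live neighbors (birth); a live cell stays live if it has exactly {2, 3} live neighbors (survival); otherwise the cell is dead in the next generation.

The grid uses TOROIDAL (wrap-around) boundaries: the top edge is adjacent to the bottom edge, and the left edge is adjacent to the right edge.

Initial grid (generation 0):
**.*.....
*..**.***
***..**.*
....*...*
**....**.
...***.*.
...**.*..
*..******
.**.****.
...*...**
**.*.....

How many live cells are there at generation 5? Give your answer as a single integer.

Answer: 34

Derivation:
Simulating step by step:
Generation 0 (given above): 47 live cells
Generation 1: 34 live cells
...*...*.
.*.**.*..
.**...**.
*.*......
*..*..**.
..**...**
..*......
**......*
.**.....*
...*.*.**
.*.**....
Generation 2: 38 live cells
.....*...
.*.****..
*....***.
*.**.....
*..*..**.
.***..***
..**...*.
........*
***......
.*.*...**
...*..***
Generation 3: 36 live cells
..**.....
.......*.
*......**
*.****...
*.*.*.*..
**..*....
**.*..*..
*..*....*
.**....*.
.*.*..*..
*.*.*.*.*
Generation 4: 42 live cells
.***...**
.......*.
**.**.**.
*.*.****.
****....*
....*...*
...**....
...*...**
.*.*...**
...*.**.*
*...**.*.
Generation 5: 34 live cells
*****..*.
....*....
*****....
...*....*
..*...*..
.*..*...*
...**..**
*..*...**
...*.....
..**.*...
**...*...
Population at generation 5: 34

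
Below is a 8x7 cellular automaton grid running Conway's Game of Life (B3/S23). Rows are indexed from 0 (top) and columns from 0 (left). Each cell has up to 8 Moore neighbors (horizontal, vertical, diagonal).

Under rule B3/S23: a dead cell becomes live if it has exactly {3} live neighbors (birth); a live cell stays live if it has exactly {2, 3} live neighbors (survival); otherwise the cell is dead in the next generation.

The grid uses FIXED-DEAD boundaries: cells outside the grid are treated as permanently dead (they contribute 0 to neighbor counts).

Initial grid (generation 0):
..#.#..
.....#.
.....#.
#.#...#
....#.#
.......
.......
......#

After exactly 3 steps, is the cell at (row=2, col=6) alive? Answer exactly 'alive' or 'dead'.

Simulating step by step:
Generation 0 (given above): 10 live cells
Generation 1: 6 live cells
.......
....##.
.....##
......#
.....#.
.......
.......
.......
Generation 2: 6 live cells
.......
....###
....#.#
......#
.......
.......
.......
.......
Generation 3: 6 live cells
.....#.
....#.#
....#.#
.....#.
.......
.......
.......
.......

Cell (2,6) at generation 3: 1 -> alive

Answer: alive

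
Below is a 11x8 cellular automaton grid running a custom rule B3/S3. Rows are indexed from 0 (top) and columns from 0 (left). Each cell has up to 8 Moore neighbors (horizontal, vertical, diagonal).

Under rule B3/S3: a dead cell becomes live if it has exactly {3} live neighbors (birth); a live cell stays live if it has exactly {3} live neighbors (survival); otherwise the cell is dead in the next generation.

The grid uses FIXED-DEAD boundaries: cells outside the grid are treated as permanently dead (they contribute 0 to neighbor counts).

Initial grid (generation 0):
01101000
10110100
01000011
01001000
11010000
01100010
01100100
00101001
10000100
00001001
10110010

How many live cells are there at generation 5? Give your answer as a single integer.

Simulating step by step:
Generation 0 (given above): 32 live cells
Generation 1: 24 live cells
01100000
00011010
11011100
01000000
10000000
00010000
00000010
00010110
00011010
01010110
00000000
Generation 2: 15 live cells
00010000
10000000
00010100
01101000
00000000
00000000
00001100
00000011
00010001
00100100
00000000
Generation 3: 9 live cells
00000000
00001000
01101000
00010000
00000000
00000000
00000010
00001110
00000000
00000000
00000000
Generation 4: 4 live cells
00000000
00010000
00000000
00100000
00000000
00000000
00000000
00000100
00000100
00000000
00000000
Generation 5: 0 live cells
00000000
00000000
00000000
00000000
00000000
00000000
00000000
00000000
00000000
00000000
00000000
Population at generation 5: 0

Answer: 0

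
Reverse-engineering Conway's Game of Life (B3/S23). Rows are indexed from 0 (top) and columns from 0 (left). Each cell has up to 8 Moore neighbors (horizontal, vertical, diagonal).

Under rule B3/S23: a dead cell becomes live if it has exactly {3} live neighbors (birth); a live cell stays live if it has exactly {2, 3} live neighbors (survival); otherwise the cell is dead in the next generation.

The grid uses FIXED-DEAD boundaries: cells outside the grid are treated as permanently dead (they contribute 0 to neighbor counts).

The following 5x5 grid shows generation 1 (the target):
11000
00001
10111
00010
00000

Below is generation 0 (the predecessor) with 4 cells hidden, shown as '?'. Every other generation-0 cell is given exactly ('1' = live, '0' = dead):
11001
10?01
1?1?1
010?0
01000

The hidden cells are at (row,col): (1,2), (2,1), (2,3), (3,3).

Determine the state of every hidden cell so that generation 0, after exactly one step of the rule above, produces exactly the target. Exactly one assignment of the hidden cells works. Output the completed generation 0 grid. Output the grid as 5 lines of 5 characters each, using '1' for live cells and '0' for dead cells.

Answer: 11001
10001
11111
01000
01000

Derivation:
Hidden generation-0 cells (in order): (1,2), (2,1), (2,3), (3,3).
A hidden cell only influences target cells in its own 3x3 neighborhood. Try each of the 2^4 = 16 assignments, step the completed generation 0 forward once under B3/S23, and compare with the target:
  (1,2)=0 (2,1)=0 (2,3)=0 (3,3)=0 -> step gives (1,0)='1' but target has '0' -> reject
  (1,2)=0 (2,1)=0 (2,3)=0 (3,3)=1 -> step gives (1,0)='1' but target has '0' -> reject
  (1,2)=0 (2,1)=0 (2,3)=1 (3,3)=0 -> step gives (1,0)='1' but target has '0' -> reject
  (1,2)=0 (2,1)=0 (2,3)=1 (3,3)=1 -> step gives (1,0)='1' but target has '0' -> reject
  (1,2)=0 (2,1)=1 (2,3)=0 (3,3)=0 -> step gives (1,2)='1' but target has '0' -> reject
  (1,2)=0 (2,1)=1 (2,3)=0 (3,3)=1 -> step gives (1,2)='1' but target has '0' -> reject
  (1,2)=0 (2,1)=1 (2,3)=1 (3,3)=0 -> step reproduces the target at every cell -> ACCEPT
  (1,2)=0 (2,1)=1 (2,3)=1 (3,3)=1 -> step gives (2,2)='0' but target has '1' -> reject
  (1,2)=1 (2,1)=0 (2,3)=0 (3,3)=0 -> step gives (0,3)='1' but target has '0' -> reject
  (1,2)=1 (2,1)=0 (2,3)=0 (3,3)=1 -> step gives (0,3)='1' but target has '0' -> reject
  (1,2)=1 (2,1)=0 (2,3)=1 (3,3)=0 -> step gives (0,3)='1' but target has '0' -> reject
  (1,2)=1 (2,1)=0 (2,3)=1 (3,3)=1 -> step gives (0,3)='1' but target has '0' -> reject
  (1,2)=1 (2,1)=1 (2,3)=0 (3,3)=0 -> step gives (0,3)='1' but target has '0' -> reject
  (1,2)=1 (2,1)=1 (2,3)=0 (3,3)=1 -> step gives (0,3)='1' but target has '0' -> reject
  (1,2)=1 (2,1)=1 (2,3)=1 (3,3)=0 -> step gives (0,3)='1' but target has '0' -> reject
  (1,2)=1 (2,1)=1 (2,3)=1 (3,3)=1 -> step gives (0,3)='1' but target has '0' -> reject
Unique solution: (1,2)=dead, (2,1)=live, (2,3)=live, (3,3)=dead.
Check: live-neighbor counts of every cell in the completed generation 0:
22121
46453
34332
44532
21200
Applying B3/S23 to generation 0 with these counts gives:
11000
00001
10111
00010
00000
which matches the target exactly.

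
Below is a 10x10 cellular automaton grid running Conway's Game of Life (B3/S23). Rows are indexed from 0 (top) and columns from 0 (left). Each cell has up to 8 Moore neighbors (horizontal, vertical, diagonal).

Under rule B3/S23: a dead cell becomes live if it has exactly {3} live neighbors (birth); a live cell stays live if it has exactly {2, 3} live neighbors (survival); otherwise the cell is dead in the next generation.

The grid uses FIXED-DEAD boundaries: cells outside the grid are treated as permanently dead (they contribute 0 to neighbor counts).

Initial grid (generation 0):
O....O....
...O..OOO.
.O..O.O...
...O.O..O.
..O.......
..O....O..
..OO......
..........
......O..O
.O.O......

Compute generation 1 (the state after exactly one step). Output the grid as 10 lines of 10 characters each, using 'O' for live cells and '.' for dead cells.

Simulating step by step:
Generation 0 (given above): 21 live cells
Generation 1: 20 live cells
(generation 1 grid is the final answer)

Answer: ......OO..
....O.OO..
..OOO.O.O.
..OOOO....
..OO......
.OO.......
..OO......
..........
..........
..........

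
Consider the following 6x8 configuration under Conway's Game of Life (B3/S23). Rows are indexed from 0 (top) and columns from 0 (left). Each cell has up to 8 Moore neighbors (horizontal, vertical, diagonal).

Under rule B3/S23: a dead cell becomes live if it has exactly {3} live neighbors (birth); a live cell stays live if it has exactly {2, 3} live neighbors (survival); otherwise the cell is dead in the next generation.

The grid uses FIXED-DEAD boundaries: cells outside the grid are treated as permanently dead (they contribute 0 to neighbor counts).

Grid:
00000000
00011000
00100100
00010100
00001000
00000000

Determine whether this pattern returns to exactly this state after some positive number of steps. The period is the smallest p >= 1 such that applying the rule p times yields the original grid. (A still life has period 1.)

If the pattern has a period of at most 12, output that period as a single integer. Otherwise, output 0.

Simulating and comparing each generation to the original:
Gen 0 (original, given above): 7 live cells
Gen 1: 7 live cells, MATCHES original -> period = 1

Answer: 1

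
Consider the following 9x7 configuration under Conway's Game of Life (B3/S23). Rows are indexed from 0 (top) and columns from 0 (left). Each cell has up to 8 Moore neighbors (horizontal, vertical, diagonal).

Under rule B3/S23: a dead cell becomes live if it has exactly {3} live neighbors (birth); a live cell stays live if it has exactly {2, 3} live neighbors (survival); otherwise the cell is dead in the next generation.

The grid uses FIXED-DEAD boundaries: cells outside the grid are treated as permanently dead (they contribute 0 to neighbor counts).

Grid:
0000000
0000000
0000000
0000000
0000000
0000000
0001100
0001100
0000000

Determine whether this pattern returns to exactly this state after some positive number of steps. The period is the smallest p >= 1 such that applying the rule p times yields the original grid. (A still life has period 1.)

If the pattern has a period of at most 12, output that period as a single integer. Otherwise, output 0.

Answer: 1

Derivation:
Simulating and comparing each generation to the original:
Gen 0 (original, given above): 4 live cells
Gen 1: 4 live cells, MATCHES original -> period = 1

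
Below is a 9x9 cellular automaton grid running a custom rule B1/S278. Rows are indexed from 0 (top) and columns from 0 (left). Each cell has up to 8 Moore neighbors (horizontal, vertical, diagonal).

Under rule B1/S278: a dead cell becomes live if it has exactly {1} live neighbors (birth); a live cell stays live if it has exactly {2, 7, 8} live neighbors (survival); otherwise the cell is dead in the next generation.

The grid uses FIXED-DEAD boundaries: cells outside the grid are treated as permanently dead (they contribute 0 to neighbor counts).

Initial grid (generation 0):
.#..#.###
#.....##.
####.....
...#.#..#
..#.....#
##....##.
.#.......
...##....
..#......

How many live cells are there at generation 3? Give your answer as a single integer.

Answer: 19

Derivation:
Simulating step by step:
Generation 0 (given above): 25 live cells
Generation 1: 19 live cells
..##....#
.........
#..#.....
......#..
..#.....#
#..#.#.#.
.#......#
#..#.#...
.#...#...
Generation 2: 23 live cells
.#..#..#.
#......##
.##.####.
#...##..#
#........
.......#.
.#.......
#......##
...#.....
Generation 3: 19 live cells
..##.#.#.
#........
.........
#........
...#.....
..#...#.#
..#......
...##.#..
###.#.#..
Population at generation 3: 19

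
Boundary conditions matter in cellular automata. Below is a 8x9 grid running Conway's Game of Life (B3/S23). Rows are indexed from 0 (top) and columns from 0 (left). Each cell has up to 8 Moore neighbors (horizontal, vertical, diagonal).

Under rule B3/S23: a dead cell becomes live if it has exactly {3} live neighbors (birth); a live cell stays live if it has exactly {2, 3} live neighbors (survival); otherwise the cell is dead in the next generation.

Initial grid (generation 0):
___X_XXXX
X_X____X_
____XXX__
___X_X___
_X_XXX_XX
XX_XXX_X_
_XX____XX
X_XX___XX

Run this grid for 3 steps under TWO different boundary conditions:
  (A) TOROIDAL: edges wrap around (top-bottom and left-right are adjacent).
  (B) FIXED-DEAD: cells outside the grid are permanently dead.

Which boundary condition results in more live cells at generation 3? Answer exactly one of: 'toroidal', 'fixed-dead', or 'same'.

Under TOROIDAL boundary, generation 3:
__X______
_________
__XXXXXX_
__XXXX__X
__XX__X_X
_______X_
___XX____
___XX____
Population = 21

Under FIXED-DEAD boundary, generation 3:
_______XX
________X
___X_X___
X__XXX___
___X__X_X
X_X____X_
_________
_________
Population = 15

Comparison: toroidal=21, fixed-dead=15 -> toroidal

Answer: toroidal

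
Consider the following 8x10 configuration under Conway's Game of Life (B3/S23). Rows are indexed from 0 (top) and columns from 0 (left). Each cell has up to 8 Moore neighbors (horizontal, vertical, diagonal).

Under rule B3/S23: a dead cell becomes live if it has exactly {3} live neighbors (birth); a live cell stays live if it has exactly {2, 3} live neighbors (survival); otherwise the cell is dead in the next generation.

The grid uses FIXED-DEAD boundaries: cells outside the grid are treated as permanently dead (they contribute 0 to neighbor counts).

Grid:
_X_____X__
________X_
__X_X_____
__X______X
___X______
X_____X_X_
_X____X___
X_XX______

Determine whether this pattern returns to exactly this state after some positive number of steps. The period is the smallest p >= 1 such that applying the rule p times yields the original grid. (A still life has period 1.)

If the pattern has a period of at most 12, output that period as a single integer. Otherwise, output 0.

Answer: 0

Derivation:
Simulating and comparing each generation to the original:
Gen 0 (original, given above): 16 live cells
Gen 1: 9 live cells, differs from original
Gen 2: 5 live cells, differs from original
Gen 3: 3 live cells, differs from original
Gen 4: 2 live cells, differs from original
Gen 5: 0 live cells, differs from original
Gen 6: 0 live cells, differs from original
Gen 7: 0 live cells, differs from original
Gen 8: 0 live cells, differs from original
Gen 9: 0 live cells, differs from original
Gen 10: 0 live cells, differs from original
Gen 11: 0 live cells, differs from original
Gen 12: 0 live cells, differs from original
No period found within 12 steps.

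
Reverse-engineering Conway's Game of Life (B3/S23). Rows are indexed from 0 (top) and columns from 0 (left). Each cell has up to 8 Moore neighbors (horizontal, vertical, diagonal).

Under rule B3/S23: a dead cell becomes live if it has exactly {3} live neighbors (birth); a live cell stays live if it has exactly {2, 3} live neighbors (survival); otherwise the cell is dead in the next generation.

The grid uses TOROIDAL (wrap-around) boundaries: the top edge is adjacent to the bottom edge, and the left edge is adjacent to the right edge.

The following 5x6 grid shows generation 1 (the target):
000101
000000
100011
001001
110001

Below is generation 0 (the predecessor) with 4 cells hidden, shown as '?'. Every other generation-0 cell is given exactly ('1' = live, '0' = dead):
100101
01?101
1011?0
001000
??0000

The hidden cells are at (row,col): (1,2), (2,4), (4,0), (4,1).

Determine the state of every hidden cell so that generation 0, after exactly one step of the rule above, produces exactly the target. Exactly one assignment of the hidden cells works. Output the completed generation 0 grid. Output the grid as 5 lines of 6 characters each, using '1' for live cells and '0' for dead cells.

Hidden generation-0 cells (in order): (1,2), (2,4), (4,0), (4,1).
A hidden cell only influences target cells in its own 3x3 neighborhood. Try each of the 2^4 = 16 assignments, step the completed generation 0 forward once under B3/S23, and compare with the target:
  (1,2)=0 (2,4)=0 (4,0)=0 (4,1)=0 -> step gives (0,0)='1' but target has '0' -> reject
  (1,2)=0 (2,4)=0 (4,0)=0 (4,1)=1 -> step gives (0,1)='1' but target has '0' -> reject
  (1,2)=0 (2,4)=0 (4,0)=1 (4,1)=0 -> step gives (0,1)='1' but target has '0' -> reject
  (1,2)=0 (2,4)=0 (4,0)=1 (4,1)=1 -> step gives (0,3)='0' but target has '1' -> reject
  (1,2)=0 (2,4)=1 (4,0)=0 (4,1)=0 -> step gives (0,0)='1' but target has '0' -> reject
  (1,2)=0 (2,4)=1 (4,0)=0 (4,1)=1 -> step gives (0,1)='1' but target has '0' -> reject
  (1,2)=0 (2,4)=1 (4,0)=1 (4,1)=0 -> step gives (0,1)='1' but target has '0' -> reject
  (1,2)=0 (2,4)=1 (4,0)=1 (4,1)=1 -> step gives (0,3)='0' but target has '1' -> reject
  (1,2)=1 (2,4)=0 (4,0)=0 (4,1)=0 -> step gives (0,0)='1' but target has '0' -> reject
  (1,2)=1 (2,4)=0 (4,0)=0 (4,1)=1 -> step gives (1,5)='1' but target has '0' -> reject
  (1,2)=1 (2,4)=0 (4,0)=1 (4,1)=0 -> step gives (1,5)='1' but target has '0' -> reject
  (1,2)=1 (2,4)=0 (4,0)=1 (4,1)=1 -> step gives (1,5)='1' but target has '0' -> reject
  (1,2)=1 (2,4)=1 (4,0)=0 (4,1)=0 -> step gives (0,0)='1' but target has '0' -> reject
  (1,2)=1 (2,4)=1 (4,0)=0 (4,1)=1 -> step gives (3,5)='0' but target has '1' -> reject
  (1,2)=1 (2,4)=1 (4,0)=1 (4,1)=0 -> step reproduces the target at every cell -> ACCEPT
  (1,2)=1 (2,4)=1 (4,0)=1 (4,1)=1 -> step gives (3,0)='1' but target has '0' -> reject
Unique solution: (1,2)=live, (2,4)=live, (4,0)=live, (4,1)=dead.
Check: live-neighbor counts of every cell in the completed generation 0:
444243
545564
255533
242423
232223
Applying B3/S23 to generation 0 with these counts gives:
000101
000000
100011
001001
110001
which matches the target exactly.

Answer: 100101
011101
101110
001000
100000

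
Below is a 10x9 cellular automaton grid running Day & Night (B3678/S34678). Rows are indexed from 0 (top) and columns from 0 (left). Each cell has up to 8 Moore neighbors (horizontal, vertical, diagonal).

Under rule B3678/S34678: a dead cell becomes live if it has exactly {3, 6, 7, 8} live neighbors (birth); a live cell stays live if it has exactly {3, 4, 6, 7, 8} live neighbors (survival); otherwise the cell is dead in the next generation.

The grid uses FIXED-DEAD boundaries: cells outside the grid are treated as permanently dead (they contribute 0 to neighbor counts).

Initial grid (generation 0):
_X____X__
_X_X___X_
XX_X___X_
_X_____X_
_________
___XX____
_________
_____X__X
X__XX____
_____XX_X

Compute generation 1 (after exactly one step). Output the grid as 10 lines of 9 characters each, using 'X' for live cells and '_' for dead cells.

Simulating step by step:
Generation 0 (given above): 21 live cells
Generation 1: 15 live cells
(generation 1 grid is the final answer)

Answer: __X______
_X____X__
XX____X_X
X_X______
_________
_________
____X____
____X____
____X_XX_
____X____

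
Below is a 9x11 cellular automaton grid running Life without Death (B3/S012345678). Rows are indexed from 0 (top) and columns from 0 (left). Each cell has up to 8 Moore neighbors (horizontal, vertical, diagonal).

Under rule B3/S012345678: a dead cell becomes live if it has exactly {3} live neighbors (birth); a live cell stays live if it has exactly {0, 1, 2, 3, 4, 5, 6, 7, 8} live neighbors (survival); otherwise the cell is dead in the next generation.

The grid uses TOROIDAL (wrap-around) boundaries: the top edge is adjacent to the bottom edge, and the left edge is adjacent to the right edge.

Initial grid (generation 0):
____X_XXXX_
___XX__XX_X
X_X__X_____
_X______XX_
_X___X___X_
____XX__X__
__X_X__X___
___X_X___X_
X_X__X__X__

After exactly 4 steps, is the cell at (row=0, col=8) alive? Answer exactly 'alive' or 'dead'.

Answer: alive

Derivation:
Simulating step by step:
Generation 0 (given above): 32 live cells
Generation 1: 52 live cells
____X_XXXXX
___XX__XX_X
XXXXXX_X__X
XXX_____XXX
_X__XX___X_
___XXXX_X__
__X_X_XXX__
_XXX_XX_XX_
X_XX_X__X_X
Generation 2: 63 live cells
__X_X_XXXXX
_X_XX__XX_X
XXXXXXXX__X
XXX___X_XXX
_X__XXXX_X_
__XXXXX_XX_
_XX_X_XXX__
XXXX_XX_XXX
X_XX_X__X_X
Generation 3: 63 live cells
__X_X_XXXXX
_X_XX__XX_X
XXXXXXXX__X
XXX___X_XXX
_X__XXXX_X_
__XXXXX_XX_
_XX_X_XXX__
XXXX_XX_XXX
X_XX_X__X_X
Generation 4: 63 live cells
__X_X_XXXXX
_X_XX__XX_X
XXXXXXXX__X
XXX___X_XXX
_X__XXXX_X_
__XXXXX_XX_
_XX_X_XXX__
XXXX_XX_XXX
X_XX_X__X_X

Cell (0,8) at generation 4: 1 -> alive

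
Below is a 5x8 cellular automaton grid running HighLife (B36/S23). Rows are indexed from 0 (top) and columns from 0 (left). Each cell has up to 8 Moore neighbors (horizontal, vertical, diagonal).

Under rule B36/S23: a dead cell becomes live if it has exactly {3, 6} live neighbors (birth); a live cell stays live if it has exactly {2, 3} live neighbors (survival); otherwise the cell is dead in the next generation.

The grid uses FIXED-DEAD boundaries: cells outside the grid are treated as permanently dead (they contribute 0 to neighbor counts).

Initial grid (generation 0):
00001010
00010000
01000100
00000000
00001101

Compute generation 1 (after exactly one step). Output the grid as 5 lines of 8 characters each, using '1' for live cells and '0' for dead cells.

Simulating step by step:
Generation 0 (given above): 8 live cells
Generation 1: 5 live cells
(generation 1 grid is the final answer)

Answer: 00000000
00001100
00000000
00001110
00000000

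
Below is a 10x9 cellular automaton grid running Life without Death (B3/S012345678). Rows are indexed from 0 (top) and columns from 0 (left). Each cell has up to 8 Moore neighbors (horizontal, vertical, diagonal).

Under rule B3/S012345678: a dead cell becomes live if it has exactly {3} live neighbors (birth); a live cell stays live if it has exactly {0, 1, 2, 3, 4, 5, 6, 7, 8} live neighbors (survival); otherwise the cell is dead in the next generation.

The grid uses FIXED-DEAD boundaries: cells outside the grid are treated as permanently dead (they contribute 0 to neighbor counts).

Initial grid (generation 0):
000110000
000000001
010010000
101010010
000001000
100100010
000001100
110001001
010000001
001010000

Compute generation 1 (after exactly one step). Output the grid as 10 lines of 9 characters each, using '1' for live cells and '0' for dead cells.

Answer: 000110000
000110001
010110000
111111010
010111100
100111010
110011110
110001111
111000001
001010000

Derivation:
Simulating step by step:
Generation 0 (given above): 23 live cells
Generation 1: 43 live cells
(generation 1 grid is the final answer)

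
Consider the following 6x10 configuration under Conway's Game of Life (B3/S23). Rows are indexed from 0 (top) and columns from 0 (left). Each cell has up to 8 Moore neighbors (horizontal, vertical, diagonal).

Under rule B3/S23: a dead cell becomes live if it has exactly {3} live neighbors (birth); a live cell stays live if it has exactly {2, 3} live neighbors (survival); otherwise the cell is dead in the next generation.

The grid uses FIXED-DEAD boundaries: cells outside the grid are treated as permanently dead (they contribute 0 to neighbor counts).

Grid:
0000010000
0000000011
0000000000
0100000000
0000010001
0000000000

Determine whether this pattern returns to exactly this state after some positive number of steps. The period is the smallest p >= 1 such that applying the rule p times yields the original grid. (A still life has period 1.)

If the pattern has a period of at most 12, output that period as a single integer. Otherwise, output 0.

Answer: 0

Derivation:
Simulating and comparing each generation to the original:
Gen 0 (original, given above): 6 live cells
Gen 1: 0 live cells, differs from original
Gen 2: 0 live cells, differs from original
Gen 3: 0 live cells, differs from original
Gen 4: 0 live cells, differs from original
Gen 5: 0 live cells, differs from original
Gen 6: 0 live cells, differs from original
Gen 7: 0 live cells, differs from original
Gen 8: 0 live cells, differs from original
Gen 9: 0 live cells, differs from original
Gen 10: 0 live cells, differs from original
Gen 11: 0 live cells, differs from original
Gen 12: 0 live cells, differs from original
No period found within 12 steps.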